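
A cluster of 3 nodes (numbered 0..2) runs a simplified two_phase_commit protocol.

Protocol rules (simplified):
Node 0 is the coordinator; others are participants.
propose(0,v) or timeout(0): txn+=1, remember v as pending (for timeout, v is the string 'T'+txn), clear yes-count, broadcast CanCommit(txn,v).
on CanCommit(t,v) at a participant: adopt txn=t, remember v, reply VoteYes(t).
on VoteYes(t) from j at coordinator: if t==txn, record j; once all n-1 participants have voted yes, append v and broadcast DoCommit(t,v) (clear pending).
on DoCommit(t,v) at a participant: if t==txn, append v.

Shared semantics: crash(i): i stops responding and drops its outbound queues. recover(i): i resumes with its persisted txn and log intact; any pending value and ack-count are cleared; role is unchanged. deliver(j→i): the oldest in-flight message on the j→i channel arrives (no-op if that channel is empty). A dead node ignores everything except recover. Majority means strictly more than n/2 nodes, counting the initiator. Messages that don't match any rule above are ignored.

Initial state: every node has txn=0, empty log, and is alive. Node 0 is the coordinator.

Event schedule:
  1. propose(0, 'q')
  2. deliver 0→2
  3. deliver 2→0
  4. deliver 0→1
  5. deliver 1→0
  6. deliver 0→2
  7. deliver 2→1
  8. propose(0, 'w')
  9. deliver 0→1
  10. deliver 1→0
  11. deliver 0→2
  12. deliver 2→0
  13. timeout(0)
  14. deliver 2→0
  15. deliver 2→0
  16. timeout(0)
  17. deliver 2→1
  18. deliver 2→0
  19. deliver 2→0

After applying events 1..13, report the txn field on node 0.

3

[1] propose(0,'q') → N0(coor t1 [-])
[2] deliver 0→2 → N2(part t1 [-])
[3] deliver 2→0 → ∅
[4] deliver 0→1 → N1(part t1 [-])
[5] deliver 1→0 → N0(coor t1 [q])
[6] deliver 0→2 → N2(part t1 [q])
[7] deliver 2→1 → ∅
[8] propose(0,'w') → N0(coor t2 [q])
[9] deliver 0→1 → N1(part t1 [q])
[10] deliver 1→0 → ∅
[11] deliver 0→2 → N2(part t2 [q])
[12] deliver 2→0 → ∅
[13] timeout(0) → N0(coor t3 [q])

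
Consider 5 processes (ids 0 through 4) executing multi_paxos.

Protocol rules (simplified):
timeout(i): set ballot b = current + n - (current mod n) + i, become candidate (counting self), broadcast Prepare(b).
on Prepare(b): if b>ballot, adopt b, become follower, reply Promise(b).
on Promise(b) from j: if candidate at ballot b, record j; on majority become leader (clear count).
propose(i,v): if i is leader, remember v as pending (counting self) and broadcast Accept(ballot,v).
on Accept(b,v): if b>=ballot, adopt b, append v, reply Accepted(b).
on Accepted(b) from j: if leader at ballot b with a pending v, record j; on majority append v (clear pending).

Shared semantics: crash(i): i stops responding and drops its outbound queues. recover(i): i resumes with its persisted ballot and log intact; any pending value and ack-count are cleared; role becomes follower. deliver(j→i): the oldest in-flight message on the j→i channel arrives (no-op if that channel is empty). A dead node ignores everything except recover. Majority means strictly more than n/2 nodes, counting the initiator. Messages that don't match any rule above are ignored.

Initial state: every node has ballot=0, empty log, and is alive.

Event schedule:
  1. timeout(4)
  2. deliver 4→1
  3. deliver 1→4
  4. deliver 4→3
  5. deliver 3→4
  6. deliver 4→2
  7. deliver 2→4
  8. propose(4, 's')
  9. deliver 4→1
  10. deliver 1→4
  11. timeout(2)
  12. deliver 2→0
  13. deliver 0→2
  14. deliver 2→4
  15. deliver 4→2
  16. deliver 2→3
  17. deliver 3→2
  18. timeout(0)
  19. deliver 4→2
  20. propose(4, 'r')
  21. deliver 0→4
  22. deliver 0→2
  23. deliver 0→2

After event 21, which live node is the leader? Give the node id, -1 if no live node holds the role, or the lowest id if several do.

2

e1 timeout(4): 4[cand,b=9,-]
e2 deliver 4→1: 1[foll,b=9,-]
e3 deliver 1→4: ·
e4 deliver 4→3: 3[foll,b=9,-]
e5 deliver 3→4: 4[lead,b=9,-]
e6 deliver 4→2: 2[foll,b=9,-]
e7 deliver 2→4: ·
e8 propose(4,'s'): ·
e9 deliver 4→1: 1[foll,b=9,s]
e10 deliver 1→4: ·
e11 timeout(2): 2[cand,b=12,-]
e12 deliver 2→0: 0[foll,b=12,-]
e13 deliver 0→2: ·
e14 deliver 2→4: 4[foll,b=12,-]
e15 deliver 4→2: ·
e16 deliver 2→3: 3[foll,b=12,-]
e17 deliver 3→2: 2[lead,b=12,-]
e18 timeout(0): 0[cand,b=15,-]
e19 deliver 4→2: ·
e20 propose(4,'r'): ·
e21 deliver 0→4: 4[foll,b=15,-]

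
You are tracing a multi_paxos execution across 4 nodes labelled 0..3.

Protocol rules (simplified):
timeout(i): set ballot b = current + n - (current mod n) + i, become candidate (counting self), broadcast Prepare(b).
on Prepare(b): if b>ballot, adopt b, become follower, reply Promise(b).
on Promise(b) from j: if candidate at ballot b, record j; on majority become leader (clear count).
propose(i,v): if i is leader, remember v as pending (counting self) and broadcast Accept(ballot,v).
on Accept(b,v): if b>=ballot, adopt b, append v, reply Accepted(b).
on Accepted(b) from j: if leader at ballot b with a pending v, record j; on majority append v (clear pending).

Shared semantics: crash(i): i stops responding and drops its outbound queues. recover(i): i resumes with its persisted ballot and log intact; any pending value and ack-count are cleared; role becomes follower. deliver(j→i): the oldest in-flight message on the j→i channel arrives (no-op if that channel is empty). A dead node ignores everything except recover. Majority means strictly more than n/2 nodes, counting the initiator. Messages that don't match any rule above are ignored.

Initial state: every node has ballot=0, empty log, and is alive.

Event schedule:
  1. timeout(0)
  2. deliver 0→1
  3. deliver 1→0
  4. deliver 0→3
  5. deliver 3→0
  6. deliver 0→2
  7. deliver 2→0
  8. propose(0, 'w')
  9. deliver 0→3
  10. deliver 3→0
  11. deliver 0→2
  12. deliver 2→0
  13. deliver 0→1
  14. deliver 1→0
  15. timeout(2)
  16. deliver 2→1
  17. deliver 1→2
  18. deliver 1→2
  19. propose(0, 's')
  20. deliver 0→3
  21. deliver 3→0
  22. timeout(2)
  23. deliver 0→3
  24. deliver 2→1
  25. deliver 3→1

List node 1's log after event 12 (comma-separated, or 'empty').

empty

after 1 — timeout(0): n0:cand/b4/[-]
after 2 — deliver 0→1: n1:foll/b4/[-]
after 3 — deliver 1→0: ·
after 4 — deliver 0→3: n3:foll/b4/[-]
after 5 — deliver 3→0: n0:lead/b4/[-]
after 6 — deliver 0→2: n2:foll/b4/[-]
after 7 — deliver 2→0: ·
after 8 — propose(0,'w'): ·
after 9 — deliver 0→3: n3:foll/b4/[w]
after 10 — deliver 3→0: ·
after 11 — deliver 0→2: n2:foll/b4/[w]
after 12 — deliver 2→0: n0:lead/b4/[w]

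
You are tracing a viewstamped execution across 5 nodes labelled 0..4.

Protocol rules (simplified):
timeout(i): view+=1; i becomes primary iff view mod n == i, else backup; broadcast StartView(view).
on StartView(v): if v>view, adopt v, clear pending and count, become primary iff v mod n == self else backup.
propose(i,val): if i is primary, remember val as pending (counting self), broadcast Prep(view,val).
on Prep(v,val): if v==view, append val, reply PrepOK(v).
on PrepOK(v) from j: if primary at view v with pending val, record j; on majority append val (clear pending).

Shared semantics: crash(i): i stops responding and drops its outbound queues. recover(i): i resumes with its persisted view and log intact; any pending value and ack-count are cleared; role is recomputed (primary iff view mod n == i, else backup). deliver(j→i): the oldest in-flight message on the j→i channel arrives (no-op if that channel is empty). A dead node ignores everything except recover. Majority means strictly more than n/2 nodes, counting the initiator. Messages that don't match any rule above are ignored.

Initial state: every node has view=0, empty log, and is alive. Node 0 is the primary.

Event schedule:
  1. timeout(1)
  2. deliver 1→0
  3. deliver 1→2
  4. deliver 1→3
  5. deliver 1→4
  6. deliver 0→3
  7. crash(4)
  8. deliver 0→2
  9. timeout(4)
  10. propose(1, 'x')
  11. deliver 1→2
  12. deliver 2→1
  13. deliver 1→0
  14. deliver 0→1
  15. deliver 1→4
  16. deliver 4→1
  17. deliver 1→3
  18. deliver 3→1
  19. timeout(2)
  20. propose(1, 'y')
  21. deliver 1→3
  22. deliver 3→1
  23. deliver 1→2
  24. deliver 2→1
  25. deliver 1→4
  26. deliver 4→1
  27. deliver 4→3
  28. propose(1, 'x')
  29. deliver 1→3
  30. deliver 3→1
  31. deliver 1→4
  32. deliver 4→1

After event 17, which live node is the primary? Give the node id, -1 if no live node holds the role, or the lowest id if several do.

1

[1] timeout(1) → N1(prim v1 [-])
[2] deliver 1→0 → N0(back v1 [-])
[3] deliver 1→2 → N2(back v1 [-])
[4] deliver 1→3 → N3(back v1 [-])
[5] deliver 1→4 → N4(back v1 [-])
[6] deliver 0→3 → ∅
[7] crash(4) → N4(✗back v1 [-])
[8] deliver 0→2 → ∅
[9] timeout(4) → ∅
[10] propose(1,'x') → ∅
[11] deliver 1→2 → N2(back v1 [x])
[12] deliver 2→1 → ∅
[13] deliver 1→0 → N0(back v1 [x])
[14] deliver 0→1 → N1(prim v1 [x])
[15] deliver 1→4 → ∅
[16] deliver 4→1 → ∅
[17] deliver 1→3 → N3(back v1 [x])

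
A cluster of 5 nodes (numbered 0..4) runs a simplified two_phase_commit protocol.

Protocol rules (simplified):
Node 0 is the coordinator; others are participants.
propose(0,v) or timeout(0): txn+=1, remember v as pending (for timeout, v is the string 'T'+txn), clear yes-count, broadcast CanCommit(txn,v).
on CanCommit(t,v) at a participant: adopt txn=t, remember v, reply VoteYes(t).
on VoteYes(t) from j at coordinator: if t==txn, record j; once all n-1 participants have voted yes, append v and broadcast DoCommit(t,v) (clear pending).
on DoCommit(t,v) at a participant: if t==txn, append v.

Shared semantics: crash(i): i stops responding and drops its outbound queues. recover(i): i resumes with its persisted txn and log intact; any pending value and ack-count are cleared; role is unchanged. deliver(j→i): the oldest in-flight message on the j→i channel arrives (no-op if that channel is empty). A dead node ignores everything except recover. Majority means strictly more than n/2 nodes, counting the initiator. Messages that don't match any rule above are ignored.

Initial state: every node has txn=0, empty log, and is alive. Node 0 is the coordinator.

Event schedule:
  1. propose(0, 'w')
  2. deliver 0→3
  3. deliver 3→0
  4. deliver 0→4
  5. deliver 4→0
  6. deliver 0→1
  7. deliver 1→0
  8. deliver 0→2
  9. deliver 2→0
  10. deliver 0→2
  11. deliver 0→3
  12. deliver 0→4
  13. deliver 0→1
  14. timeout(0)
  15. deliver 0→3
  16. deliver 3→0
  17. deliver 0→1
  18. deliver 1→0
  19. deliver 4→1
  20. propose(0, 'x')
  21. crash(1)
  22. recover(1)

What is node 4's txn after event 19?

1

[1] propose(0,'w') → N0(coor t1 [-])
[2] deliver 0→3 → N3(part t1 [-])
[3] deliver 3→0 → ∅
[4] deliver 0→4 → N4(part t1 [-])
[5] deliver 4→0 → ∅
[6] deliver 0→1 → N1(part t1 [-])
[7] deliver 1→0 → ∅
[8] deliver 0→2 → N2(part t1 [-])
[9] deliver 2→0 → N0(coor t1 [w])
[10] deliver 0→2 → N2(part t1 [w])
[11] deliver 0→3 → N3(part t1 [w])
[12] deliver 0→4 → N4(part t1 [w])
[13] deliver 0→1 → N1(part t1 [w])
[14] timeout(0) → N0(coor t2 [w])
[15] deliver 0→3 → N3(part t2 [w])
[16] deliver 3→0 → ∅
[17] deliver 0→1 → N1(part t2 [w])
[18] deliver 1→0 → ∅
[19] deliver 4→1 → ∅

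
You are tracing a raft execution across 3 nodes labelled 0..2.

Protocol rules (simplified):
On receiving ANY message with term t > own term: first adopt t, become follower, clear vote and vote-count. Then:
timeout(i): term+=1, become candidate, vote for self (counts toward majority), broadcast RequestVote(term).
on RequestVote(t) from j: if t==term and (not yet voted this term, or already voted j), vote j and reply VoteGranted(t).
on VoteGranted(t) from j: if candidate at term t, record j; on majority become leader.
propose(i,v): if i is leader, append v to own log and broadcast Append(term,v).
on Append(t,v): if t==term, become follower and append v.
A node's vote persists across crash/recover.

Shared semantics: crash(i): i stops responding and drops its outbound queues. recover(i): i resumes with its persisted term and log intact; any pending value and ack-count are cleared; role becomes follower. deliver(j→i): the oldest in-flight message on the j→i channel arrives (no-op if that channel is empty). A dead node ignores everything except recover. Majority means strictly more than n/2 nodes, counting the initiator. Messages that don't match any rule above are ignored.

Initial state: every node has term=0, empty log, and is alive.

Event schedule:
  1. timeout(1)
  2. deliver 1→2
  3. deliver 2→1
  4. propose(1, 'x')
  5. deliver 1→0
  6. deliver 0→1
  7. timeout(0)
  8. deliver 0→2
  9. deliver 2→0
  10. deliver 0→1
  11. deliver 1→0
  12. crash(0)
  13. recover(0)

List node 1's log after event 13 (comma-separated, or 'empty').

x

e1 timeout(1): 1[cand,t=1,-]
e2 deliver 1→2: 2[foll,t=1,-]
e3 deliver 2→1: 1[lead,t=1,-]
e4 propose(1,'x'): 1[lead,t=1,x]
e5 deliver 1→0: 0[foll,t=1,-]
e6 deliver 0→1: ·
e7 timeout(0): 0[cand,t=2,-]
e8 deliver 0→2: 2[foll,t=2,-]
e9 deliver 2→0: 0[lead,t=2,-]
e10 deliver 0→1: 1[foll,t=2,x]
e11 deliver 1→0: ·
e12 crash(0): 0[✗lead,t=2,-]
e13 recover(0): 0[foll,t=2,-]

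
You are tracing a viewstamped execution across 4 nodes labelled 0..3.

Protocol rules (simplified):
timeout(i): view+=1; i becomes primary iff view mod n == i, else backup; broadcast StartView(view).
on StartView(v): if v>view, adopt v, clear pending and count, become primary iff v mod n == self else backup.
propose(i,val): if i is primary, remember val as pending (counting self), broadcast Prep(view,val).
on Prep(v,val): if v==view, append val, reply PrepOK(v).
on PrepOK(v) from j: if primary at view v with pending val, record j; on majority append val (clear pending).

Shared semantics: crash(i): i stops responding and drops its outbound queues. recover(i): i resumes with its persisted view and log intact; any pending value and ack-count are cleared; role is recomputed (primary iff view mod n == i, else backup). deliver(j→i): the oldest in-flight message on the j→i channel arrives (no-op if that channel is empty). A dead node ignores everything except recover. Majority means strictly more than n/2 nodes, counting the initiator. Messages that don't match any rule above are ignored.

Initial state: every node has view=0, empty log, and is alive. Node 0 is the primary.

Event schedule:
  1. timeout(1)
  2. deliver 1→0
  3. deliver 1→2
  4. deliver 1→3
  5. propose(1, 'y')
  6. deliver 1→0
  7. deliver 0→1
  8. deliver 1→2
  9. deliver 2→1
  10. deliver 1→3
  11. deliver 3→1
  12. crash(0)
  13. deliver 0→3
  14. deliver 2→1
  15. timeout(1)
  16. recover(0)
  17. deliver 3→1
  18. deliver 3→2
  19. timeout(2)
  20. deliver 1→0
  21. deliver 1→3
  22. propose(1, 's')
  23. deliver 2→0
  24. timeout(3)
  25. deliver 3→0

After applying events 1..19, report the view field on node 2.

2

1. timeout(1):  <1:prim v1 ->
2. deliver 1→0:  <0:back v1 ->
3. deliver 1→2:  <2:back v1 ->
4. deliver 1→3:  <3:back v1 ->
5. propose(1,'y'):  nop
6. deliver 1→0:  <0:back v1 y>
7. deliver 0→1:  nop
8. deliver 1→2:  <2:back v1 y>
9. deliver 2→1:  <1:prim v1 y>
10. deliver 1→3:  <3:back v1 y>
11. deliver 3→1:  nop
12. crash(0):  <0:✗back v1 y>
13. deliver 0→3:  nop
14. deliver 2→1:  nop
15. timeout(1):  <1:back v2 y>
16. recover(0):  <0:back v1 y>
17. deliver 3→1:  nop
18. deliver 3→2:  nop
19. timeout(2):  <2:prim v2 y>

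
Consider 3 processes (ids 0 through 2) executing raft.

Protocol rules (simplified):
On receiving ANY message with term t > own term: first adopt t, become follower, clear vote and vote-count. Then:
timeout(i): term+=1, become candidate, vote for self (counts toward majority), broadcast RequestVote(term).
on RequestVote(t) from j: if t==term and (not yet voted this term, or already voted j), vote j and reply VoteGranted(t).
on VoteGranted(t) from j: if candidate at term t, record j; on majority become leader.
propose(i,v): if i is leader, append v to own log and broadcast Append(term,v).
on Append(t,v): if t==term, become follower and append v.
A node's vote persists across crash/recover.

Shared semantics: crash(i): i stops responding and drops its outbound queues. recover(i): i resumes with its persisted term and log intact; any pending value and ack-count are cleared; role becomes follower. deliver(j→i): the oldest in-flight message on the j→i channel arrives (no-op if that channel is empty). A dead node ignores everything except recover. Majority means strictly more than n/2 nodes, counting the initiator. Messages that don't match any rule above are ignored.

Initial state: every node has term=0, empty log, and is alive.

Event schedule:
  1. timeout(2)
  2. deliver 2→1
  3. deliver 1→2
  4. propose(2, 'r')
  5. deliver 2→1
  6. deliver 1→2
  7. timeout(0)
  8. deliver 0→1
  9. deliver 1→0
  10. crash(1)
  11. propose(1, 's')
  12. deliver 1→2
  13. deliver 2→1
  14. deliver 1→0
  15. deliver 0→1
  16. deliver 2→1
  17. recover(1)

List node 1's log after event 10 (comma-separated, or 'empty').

r

after 1 — timeout(2): n2:cand/t1/[-]
after 2 — deliver 2→1: n1:foll/t1/[-]
after 3 — deliver 1→2: n2:lead/t1/[-]
after 4 — propose(2,'r'): n2:lead/t1/[r]
after 5 — deliver 2→1: n1:foll/t1/[r]
after 6 — deliver 1→2: ·
after 7 — timeout(0): n0:cand/t1/[-]
after 8 — deliver 0→1: ·
after 9 — deliver 1→0: ·
after 10 — crash(1): n1:✗foll/t1/[r]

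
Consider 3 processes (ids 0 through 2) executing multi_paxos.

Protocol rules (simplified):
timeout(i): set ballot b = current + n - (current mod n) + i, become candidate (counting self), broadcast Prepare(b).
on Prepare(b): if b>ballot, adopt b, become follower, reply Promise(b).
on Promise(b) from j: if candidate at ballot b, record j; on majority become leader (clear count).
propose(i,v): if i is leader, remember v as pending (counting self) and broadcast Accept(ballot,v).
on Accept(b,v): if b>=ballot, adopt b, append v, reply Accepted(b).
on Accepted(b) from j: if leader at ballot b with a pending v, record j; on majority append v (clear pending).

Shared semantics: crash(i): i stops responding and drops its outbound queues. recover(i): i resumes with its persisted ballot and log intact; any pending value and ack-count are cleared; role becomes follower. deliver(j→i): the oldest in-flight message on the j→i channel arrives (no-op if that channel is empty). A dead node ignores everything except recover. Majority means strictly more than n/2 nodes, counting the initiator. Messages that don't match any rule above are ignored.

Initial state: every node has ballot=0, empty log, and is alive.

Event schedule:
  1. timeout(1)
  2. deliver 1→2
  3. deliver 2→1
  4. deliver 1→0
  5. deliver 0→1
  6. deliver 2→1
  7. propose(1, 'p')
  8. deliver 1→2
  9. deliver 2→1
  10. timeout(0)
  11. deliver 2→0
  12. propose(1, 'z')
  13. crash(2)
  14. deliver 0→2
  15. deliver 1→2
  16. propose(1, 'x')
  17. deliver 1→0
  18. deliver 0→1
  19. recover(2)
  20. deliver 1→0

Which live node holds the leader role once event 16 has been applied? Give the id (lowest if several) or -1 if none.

1. timeout(1):  <1:cand b4 ->
2. deliver 1→2:  <2:foll b4 ->
3. deliver 2→1:  <1:lead b4 ->
4. deliver 1→0:  <0:foll b4 ->
5. deliver 0→1:  nop
6. deliver 2→1:  nop
7. propose(1,'p'):  nop
8. deliver 1→2:  <2:foll b4 p>
9. deliver 2→1:  <1:lead b4 p>
10. timeout(0):  <0:cand b6 ->
11. deliver 2→0:  nop
12. propose(1,'z'):  nop
13. crash(2):  <2:✗foll b4 p>
14. deliver 0→2:  nop
15. deliver 1→2:  nop
16. propose(1,'x'):  nop

1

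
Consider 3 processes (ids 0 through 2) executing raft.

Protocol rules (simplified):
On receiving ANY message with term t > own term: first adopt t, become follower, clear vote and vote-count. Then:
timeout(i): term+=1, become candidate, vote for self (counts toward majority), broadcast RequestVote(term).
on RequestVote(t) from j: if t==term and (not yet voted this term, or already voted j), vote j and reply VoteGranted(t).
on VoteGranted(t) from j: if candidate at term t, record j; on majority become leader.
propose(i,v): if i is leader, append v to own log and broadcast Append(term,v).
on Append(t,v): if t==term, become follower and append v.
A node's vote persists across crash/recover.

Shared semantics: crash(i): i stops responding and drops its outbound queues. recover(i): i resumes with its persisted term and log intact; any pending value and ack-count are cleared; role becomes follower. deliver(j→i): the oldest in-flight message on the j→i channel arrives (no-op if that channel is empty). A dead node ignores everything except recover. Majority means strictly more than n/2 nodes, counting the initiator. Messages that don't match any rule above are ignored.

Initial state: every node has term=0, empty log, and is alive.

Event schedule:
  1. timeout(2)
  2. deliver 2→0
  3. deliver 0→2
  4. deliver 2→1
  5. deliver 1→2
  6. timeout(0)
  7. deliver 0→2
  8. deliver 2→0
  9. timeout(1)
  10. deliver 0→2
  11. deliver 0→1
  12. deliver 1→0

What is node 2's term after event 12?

2

after 1 — timeout(2): n2:cand/t1/[-]
after 2 — deliver 2→0: n0:foll/t1/[-]
after 3 — deliver 0→2: n2:lead/t1/[-]
after 4 — deliver 2→1: n1:foll/t1/[-]
after 5 — deliver 1→2: ·
after 6 — timeout(0): n0:cand/t2/[-]
after 7 — deliver 0→2: n2:foll/t2/[-]
after 8 — deliver 2→0: n0:lead/t2/[-]
after 9 — timeout(1): n1:cand/t2/[-]
after 10 — deliver 0→2: ·
after 11 — deliver 0→1: ·
after 12 — deliver 1→0: ·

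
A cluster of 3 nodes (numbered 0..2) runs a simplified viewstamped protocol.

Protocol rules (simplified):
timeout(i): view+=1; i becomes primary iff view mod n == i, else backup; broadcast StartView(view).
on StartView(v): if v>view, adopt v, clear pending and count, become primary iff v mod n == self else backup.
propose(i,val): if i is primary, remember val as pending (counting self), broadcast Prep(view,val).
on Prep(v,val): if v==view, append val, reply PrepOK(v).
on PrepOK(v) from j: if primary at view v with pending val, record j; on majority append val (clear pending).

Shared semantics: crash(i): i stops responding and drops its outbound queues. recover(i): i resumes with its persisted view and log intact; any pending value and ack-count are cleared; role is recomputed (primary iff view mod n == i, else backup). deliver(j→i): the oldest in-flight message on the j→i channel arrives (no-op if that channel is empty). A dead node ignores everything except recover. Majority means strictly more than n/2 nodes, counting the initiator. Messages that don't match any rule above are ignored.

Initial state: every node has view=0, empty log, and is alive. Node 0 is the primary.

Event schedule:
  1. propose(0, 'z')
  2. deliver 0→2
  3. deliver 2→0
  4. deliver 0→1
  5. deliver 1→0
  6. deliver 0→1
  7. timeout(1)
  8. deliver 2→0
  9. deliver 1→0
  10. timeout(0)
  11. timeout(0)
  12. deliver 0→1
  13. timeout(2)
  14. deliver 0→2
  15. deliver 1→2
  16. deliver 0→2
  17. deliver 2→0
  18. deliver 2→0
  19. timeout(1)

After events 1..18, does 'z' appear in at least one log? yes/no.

1. propose(0,'z'):  nop
2. deliver 0→2:  <2:back v0 z>
3. deliver 2→0:  <0:prim v0 z>
4. deliver 0→1:  <1:back v0 z>
5. deliver 1→0:  nop
6. deliver 0→1:  nop
7. timeout(1):  <1:prim v1 z>
8. deliver 2→0:  nop
9. deliver 1→0:  <0:back v1 z>
10. timeout(0):  <0:back v2 z>
11. timeout(0):  <0:prim v3 z>
12. deliver 0→1:  <1:back v2 z>
13. timeout(2):  <2:back v1 z>
14. deliver 0→2:  <2:prim v2 z>
15. deliver 1→2:  nop
16. deliver 0→2:  <2:back v3 z>
17. deliver 2→0:  nop
18. deliver 2→0:  nop

yes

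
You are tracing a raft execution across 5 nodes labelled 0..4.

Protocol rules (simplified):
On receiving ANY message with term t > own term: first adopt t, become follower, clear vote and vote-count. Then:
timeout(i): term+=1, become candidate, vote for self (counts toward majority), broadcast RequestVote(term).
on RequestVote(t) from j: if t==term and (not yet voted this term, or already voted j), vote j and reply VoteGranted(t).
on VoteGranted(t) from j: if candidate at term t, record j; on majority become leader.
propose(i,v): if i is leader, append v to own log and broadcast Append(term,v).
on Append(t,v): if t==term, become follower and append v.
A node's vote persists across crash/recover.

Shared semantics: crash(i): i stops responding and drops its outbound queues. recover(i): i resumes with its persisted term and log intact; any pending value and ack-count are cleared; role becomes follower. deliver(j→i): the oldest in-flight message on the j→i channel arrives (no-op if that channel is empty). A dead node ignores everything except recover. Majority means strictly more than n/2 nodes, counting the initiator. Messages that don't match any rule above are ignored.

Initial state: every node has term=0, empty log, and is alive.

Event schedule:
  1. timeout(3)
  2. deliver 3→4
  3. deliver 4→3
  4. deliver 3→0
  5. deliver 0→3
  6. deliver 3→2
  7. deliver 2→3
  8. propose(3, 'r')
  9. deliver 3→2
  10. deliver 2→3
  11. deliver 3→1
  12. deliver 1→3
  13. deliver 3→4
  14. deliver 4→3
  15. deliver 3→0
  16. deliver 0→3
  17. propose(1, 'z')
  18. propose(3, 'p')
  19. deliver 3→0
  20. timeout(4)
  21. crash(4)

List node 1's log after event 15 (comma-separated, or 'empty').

[1] timeout(3) → N3(cand t1 [-])
[2] deliver 3→4 → N4(foll t1 [-])
[3] deliver 4→3 → ∅
[4] deliver 3→0 → N0(foll t1 [-])
[5] deliver 0→3 → N3(lead t1 [-])
[6] deliver 3→2 → N2(foll t1 [-])
[7] deliver 2→3 → ∅
[8] propose(3,'r') → N3(lead t1 [r])
[9] deliver 3→2 → N2(foll t1 [r])
[10] deliver 2→3 → ∅
[11] deliver 3→1 → N1(foll t1 [-])
[12] deliver 1→3 → ∅
[13] deliver 3→4 → N4(foll t1 [r])
[14] deliver 4→3 → ∅
[15] deliver 3→0 → N0(foll t1 [r])

empty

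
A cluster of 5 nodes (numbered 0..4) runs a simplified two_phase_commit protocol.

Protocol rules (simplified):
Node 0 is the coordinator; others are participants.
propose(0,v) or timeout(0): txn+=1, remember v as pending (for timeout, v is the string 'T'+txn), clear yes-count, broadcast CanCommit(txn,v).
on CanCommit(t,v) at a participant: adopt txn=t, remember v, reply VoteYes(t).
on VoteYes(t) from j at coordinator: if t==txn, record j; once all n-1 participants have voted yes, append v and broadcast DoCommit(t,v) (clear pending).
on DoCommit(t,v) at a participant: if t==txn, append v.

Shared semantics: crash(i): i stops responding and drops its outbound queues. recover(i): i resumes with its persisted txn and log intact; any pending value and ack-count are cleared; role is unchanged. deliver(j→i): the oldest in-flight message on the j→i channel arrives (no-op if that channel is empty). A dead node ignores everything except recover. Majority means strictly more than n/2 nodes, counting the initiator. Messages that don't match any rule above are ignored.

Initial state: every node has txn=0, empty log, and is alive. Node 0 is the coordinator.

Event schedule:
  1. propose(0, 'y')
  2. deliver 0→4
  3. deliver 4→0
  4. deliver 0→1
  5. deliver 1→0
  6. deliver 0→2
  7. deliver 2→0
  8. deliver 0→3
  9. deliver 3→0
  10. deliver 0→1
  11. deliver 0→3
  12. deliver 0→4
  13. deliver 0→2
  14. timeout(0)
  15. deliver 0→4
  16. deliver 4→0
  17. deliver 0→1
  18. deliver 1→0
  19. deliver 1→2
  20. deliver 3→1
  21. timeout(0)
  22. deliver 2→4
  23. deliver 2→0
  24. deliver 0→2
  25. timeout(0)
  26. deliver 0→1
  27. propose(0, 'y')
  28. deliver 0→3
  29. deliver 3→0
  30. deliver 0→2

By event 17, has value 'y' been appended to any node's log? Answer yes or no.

yes

1. propose(0,'y'):  <0:coor t1 ->
2. deliver 0→4:  <4:part t1 ->
3. deliver 4→0:  nop
4. deliver 0→1:  <1:part t1 ->
5. deliver 1→0:  nop
6. deliver 0→2:  <2:part t1 ->
7. deliver 2→0:  nop
8. deliver 0→3:  <3:part t1 ->
9. deliver 3→0:  <0:coor t1 y>
10. deliver 0→1:  <1:part t1 y>
11. deliver 0→3:  <3:part t1 y>
12. deliver 0→4:  <4:part t1 y>
13. deliver 0→2:  <2:part t1 y>
14. timeout(0):  <0:coor t2 y>
15. deliver 0→4:  <4:part t2 y>
16. deliver 4→0:  nop
17. deliver 0→1:  <1:part t2 y>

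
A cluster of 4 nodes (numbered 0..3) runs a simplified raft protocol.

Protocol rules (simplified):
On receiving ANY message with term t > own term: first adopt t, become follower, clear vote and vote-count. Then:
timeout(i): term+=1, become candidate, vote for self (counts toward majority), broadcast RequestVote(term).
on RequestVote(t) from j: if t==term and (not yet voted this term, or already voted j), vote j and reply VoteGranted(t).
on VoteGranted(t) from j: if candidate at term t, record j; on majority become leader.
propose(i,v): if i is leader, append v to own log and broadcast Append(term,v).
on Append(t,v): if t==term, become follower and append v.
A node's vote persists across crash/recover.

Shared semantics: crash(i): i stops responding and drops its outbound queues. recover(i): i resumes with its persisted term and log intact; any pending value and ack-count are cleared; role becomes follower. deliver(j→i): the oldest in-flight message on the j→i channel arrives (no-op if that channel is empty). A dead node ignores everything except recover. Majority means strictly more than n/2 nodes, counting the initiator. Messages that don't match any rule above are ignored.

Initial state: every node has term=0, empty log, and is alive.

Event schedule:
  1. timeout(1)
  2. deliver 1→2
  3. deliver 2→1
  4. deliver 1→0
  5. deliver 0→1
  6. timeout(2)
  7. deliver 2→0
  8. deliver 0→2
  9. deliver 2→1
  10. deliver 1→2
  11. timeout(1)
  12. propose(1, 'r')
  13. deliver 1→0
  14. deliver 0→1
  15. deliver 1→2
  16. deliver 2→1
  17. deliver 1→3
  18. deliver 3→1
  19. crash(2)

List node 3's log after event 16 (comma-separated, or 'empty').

empty

e1 timeout(1): 1[cand,t=1,-]
e2 deliver 1→2: 2[foll,t=1,-]
e3 deliver 2→1: ·
e4 deliver 1→0: 0[foll,t=1,-]
e5 deliver 0→1: 1[lead,t=1,-]
e6 timeout(2): 2[cand,t=2,-]
e7 deliver 2→0: 0[foll,t=2,-]
e8 deliver 0→2: ·
e9 deliver 2→1: 1[foll,t=2,-]
e10 deliver 1→2: 2[lead,t=2,-]
e11 timeout(1): 1[cand,t=3,-]
e12 propose(1,'r'): ·
e13 deliver 1→0: 0[foll,t=3,-]
e14 deliver 0→1: ·
e15 deliver 1→2: 2[foll,t=3,-]
e16 deliver 2→1: 1[lead,t=3,-]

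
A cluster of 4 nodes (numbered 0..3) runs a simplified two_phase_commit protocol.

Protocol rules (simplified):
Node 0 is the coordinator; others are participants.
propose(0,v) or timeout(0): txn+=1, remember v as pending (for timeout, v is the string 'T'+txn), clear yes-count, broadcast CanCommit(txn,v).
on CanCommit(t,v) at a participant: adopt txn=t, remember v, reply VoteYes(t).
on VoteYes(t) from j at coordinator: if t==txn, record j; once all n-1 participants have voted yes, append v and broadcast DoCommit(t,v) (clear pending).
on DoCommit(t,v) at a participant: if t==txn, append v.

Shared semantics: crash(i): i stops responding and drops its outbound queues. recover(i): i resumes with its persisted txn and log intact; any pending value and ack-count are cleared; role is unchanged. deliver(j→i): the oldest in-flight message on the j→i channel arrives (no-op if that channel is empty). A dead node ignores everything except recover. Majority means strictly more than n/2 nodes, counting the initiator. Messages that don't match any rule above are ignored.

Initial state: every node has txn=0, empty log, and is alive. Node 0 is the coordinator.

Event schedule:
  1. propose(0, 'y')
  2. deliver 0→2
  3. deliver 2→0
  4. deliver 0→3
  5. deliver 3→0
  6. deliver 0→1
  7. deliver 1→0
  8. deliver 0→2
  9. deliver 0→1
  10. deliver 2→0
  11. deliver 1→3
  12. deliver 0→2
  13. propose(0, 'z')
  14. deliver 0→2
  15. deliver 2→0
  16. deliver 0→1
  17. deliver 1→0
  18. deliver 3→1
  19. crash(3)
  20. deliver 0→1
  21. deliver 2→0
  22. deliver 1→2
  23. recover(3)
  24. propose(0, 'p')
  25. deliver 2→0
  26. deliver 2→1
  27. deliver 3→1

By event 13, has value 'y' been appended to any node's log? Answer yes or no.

yes

e1 propose(0,'y'): 0[coor,t=1,-]
e2 deliver 0→2: 2[part,t=1,-]
e3 deliver 2→0: ·
e4 deliver 0→3: 3[part,t=1,-]
e5 deliver 3→0: ·
e6 deliver 0→1: 1[part,t=1,-]
e7 deliver 1→0: 0[coor,t=1,y]
e8 deliver 0→2: 2[part,t=1,y]
e9 deliver 0→1: 1[part,t=1,y]
e10 deliver 2→0: ·
e11 deliver 1→3: ·
e12 deliver 0→2: ·
e13 propose(0,'z'): 0[coor,t=2,y]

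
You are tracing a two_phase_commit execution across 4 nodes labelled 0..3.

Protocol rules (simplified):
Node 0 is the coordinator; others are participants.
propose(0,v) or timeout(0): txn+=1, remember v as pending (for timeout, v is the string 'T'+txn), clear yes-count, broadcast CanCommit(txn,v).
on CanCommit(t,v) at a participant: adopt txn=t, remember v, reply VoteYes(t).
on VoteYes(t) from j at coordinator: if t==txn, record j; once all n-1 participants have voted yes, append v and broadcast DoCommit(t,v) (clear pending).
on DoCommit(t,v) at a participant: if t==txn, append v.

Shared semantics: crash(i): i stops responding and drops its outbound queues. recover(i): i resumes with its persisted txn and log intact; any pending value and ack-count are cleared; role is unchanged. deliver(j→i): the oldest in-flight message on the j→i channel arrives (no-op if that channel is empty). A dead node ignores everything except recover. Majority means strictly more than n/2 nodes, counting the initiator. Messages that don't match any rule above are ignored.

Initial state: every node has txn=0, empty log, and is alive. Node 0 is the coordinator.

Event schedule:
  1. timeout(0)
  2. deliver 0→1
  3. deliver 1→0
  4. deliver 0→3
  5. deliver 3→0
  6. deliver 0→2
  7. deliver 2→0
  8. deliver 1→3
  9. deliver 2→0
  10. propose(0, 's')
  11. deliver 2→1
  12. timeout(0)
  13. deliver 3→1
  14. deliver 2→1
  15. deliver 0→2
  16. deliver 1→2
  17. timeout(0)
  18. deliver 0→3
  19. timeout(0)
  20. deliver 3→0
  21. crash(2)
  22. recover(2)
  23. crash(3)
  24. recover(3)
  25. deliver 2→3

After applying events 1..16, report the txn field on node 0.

3

[1] timeout(0) → N0(coor t1 [-])
[2] deliver 0→1 → N1(part t1 [-])
[3] deliver 1→0 → ∅
[4] deliver 0→3 → N3(part t1 [-])
[5] deliver 3→0 → ∅
[6] deliver 0→2 → N2(part t1 [-])
[7] deliver 2→0 → N0(coor t1 [T1])
[8] deliver 1→3 → ∅
[9] deliver 2→0 → ∅
[10] propose(0,'s') → N0(coor t2 [T1])
[11] deliver 2→1 → ∅
[12] timeout(0) → N0(coor t3 [T1])
[13] deliver 3→1 → ∅
[14] deliver 2→1 → ∅
[15] deliver 0→2 → N2(part t1 [T1])
[16] deliver 1→2 → ∅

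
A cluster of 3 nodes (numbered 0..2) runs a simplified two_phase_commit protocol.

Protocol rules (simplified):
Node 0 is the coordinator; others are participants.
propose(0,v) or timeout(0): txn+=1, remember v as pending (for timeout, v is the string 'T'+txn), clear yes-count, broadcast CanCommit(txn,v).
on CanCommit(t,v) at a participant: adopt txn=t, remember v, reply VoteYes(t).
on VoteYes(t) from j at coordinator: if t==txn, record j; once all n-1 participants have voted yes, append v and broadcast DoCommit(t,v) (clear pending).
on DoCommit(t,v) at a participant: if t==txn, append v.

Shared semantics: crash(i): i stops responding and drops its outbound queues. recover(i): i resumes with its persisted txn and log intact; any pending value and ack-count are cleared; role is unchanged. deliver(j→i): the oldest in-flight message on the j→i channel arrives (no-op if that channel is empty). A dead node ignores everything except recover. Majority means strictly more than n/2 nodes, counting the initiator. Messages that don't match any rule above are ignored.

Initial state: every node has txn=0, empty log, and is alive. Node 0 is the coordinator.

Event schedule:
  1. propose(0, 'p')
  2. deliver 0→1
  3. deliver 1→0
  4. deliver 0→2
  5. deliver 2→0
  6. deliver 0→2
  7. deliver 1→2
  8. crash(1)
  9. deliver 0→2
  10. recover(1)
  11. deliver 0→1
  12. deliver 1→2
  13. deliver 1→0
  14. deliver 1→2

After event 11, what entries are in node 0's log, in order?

p

step 1 propose(0,'p'): 0={coor,t=1,log=-}
step 2 deliver 0→1: 1={part,t=1,log=-}
step 3 deliver 1→0: —
step 4 deliver 0→2: 2={part,t=1,log=-}
step 5 deliver 2→0: 0={coor,t=1,log=p}
step 6 deliver 0→2: 2={part,t=1,log=p}
step 7 deliver 1→2: —
step 8 crash(1): 1={✗part,t=1,log=-}
step 9 deliver 0→2: —
step 10 recover(1): 1={part,t=1,log=-}
step 11 deliver 0→1: 1={part,t=1,log=p}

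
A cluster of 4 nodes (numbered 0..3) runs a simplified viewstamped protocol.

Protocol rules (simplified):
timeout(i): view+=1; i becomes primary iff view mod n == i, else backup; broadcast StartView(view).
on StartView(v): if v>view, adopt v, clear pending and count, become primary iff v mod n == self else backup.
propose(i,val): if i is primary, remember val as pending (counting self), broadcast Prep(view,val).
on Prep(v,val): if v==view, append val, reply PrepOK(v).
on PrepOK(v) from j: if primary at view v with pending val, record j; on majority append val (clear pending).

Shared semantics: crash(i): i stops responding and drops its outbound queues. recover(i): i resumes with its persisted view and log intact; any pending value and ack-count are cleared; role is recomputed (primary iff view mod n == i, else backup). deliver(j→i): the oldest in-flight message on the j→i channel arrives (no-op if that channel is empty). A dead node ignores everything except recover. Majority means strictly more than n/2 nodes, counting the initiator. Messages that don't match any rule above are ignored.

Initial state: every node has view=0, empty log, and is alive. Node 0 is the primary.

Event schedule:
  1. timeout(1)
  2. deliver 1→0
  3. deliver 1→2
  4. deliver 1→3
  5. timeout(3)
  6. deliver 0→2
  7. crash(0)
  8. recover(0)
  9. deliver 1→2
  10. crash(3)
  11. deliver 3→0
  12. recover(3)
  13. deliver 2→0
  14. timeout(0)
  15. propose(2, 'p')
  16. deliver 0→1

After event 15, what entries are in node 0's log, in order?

after 1 — timeout(1): n1:prim/v1/[-]
after 2 — deliver 1→0: n0:back/v1/[-]
after 3 — deliver 1→2: n2:back/v1/[-]
after 4 — deliver 1→3: n3:back/v1/[-]
after 5 — timeout(3): n3:back/v2/[-]
after 6 — deliver 0→2: ·
after 7 — crash(0): n0:✗back/v1/[-]
after 8 — recover(0): n0:back/v1/[-]
after 9 — deliver 1→2: ·
after 10 — crash(3): n3:✗back/v2/[-]
after 11 — deliver 3→0: ·
after 12 — recover(3): n3:back/v2/[-]
after 13 — deliver 2→0: ·
after 14 — timeout(0): n0:back/v2/[-]
after 15 — propose(2,'p'): ·

empty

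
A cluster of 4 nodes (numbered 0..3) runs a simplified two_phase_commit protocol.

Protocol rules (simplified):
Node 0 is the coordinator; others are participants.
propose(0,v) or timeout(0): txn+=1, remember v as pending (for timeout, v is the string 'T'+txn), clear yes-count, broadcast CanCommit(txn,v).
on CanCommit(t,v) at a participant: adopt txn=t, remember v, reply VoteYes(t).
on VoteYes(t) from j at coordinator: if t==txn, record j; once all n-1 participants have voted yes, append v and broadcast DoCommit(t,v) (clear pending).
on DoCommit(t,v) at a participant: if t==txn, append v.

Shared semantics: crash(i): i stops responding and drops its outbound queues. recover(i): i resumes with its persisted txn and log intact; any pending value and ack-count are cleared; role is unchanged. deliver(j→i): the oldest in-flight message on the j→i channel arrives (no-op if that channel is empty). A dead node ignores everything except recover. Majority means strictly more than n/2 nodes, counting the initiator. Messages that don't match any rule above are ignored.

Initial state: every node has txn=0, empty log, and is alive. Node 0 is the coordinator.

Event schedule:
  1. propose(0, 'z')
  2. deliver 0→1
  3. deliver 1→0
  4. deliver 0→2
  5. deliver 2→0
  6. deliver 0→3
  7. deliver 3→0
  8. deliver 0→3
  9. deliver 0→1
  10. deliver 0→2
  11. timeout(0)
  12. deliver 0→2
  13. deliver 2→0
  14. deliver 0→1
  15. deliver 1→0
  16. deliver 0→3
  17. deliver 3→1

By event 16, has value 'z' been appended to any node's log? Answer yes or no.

after 1 — propose(0,'z'): n0:coor/t1/[-]
after 2 — deliver 0→1: n1:part/t1/[-]
after 3 — deliver 1→0: ·
after 4 — deliver 0→2: n2:part/t1/[-]
after 5 — deliver 2→0: ·
after 6 — deliver 0→3: n3:part/t1/[-]
after 7 — deliver 3→0: n0:coor/t1/[z]
after 8 — deliver 0→3: n3:part/t1/[z]
after 9 — deliver 0→1: n1:part/t1/[z]
after 10 — deliver 0→2: n2:part/t1/[z]
after 11 — timeout(0): n0:coor/t2/[z]
after 12 — deliver 0→2: n2:part/t2/[z]
after 13 — deliver 2→0: ·
after 14 — deliver 0→1: n1:part/t2/[z]
after 15 — deliver 1→0: ·
after 16 — deliver 0→3: n3:part/t2/[z]

yes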